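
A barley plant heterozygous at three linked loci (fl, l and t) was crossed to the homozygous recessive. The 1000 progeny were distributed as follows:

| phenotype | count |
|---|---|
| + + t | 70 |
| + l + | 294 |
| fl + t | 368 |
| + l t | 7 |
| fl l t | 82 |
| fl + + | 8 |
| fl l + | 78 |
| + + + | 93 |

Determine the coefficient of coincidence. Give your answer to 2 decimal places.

0.48

The two most frequent reciprocal classes, fl + t and + l +, are the parental types, so the F1 was fl + t / + l +.
The two rarest classes, fl + + and + l t, are the double crossovers. Comparing them with the parentals, only the t allele has switched, so t is the middle locus and the order is l – t – fl.
l–t: (175 + 15)/1000 = 0.1900; t–fl: (148 + 15)/1000 = 0.1630.
Expected DCO frequency = 0.1900 × 0.1630 ≈ 0.03097; observed = 15/1000 ≈ 0.01500.
Coefficient of coincidence = 0.01500/0.03097 ≈ 0.48.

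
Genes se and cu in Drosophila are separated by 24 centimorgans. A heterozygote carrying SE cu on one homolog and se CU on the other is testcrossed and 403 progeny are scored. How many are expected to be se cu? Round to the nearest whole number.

48

A map distance of 24 centimorgans corresponds to a recombination frequency of 0.240.
The F1 is SE cu / se CU, so se cu is a recombinant gamete class with expected frequency r/2 = 0.240/2 = 0.1200.
Expected number = 0.1200 × 403 = 48.36 ≈ 48.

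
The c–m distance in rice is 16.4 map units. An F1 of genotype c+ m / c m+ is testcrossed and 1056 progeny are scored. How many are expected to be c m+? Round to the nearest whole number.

A map distance of 16.4 map units corresponds to a recombination frequency of 0.164.
The F1 is c+ m / c m+, so c m+ is a parental gamete class with expected frequency (1 − r)/2 = 0.836/2 = 0.4180.
Expected number = 0.4180 × 1056 = 441.41 ≈ 441.

441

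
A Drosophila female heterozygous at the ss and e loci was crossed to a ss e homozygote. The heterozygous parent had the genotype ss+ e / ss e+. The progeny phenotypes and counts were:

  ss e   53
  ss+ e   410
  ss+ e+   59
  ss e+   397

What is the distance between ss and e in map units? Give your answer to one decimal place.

The recombinant classes are ss+ e+ and ss e: 59 + 53 = 112.
Recombination frequency = 112/919 = 0.1219 ≈ 12.2%, i.e. 12.2 map units.

12.2 map units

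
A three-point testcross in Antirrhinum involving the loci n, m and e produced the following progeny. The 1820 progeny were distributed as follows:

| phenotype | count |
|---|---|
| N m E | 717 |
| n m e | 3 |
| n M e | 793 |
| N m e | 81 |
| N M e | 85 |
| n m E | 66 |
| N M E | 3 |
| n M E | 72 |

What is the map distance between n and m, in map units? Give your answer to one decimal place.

8.6 map units

The two most frequent reciprocal classes, N m E and n M e, are the parental types, so the F1 was N m E / n M e.
The two rarest classes, N M E and n m e, are the double crossovers. Comparing them with the parentals, only the m allele has switched, so m is the middle locus and the order is e – m – n.
Crossovers in the m–n interval produce the single-crossover classes n m E and N M e (66 + 85 = 151) plus the double crossovers (6).
RF(m–n) = (151 + 6) / 1820 = 157/1820 = 0.0863 → 8.6 map units.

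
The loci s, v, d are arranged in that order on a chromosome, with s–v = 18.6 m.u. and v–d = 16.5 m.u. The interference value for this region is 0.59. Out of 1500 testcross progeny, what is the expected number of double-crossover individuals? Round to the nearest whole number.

19

Map distances give recombination frequencies of 0.186 and 0.165 for the two intervals.
With interference 0.59 (so coincidence = 0.41), expected double-crossover frequency = 0.186 × 0.165 × 0.41 = 0.01258.
Expected number = 0.01258 × 1500 = 18.87 ≈ 19.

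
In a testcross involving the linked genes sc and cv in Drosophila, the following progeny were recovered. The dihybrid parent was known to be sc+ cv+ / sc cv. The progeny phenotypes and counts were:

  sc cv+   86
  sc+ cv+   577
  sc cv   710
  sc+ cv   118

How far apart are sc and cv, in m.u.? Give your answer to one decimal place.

The recombinant classes are sc+ cv and sc cv+: 118 + 86 = 204.
Recombination frequency = 204/1491 = 0.1368 ≈ 13.7%, i.e. 13.7 m.u.

13.7 m.u.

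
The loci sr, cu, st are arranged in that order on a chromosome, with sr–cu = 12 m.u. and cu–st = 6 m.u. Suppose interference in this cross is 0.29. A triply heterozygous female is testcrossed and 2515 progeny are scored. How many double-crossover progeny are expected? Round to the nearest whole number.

13

Map distances give recombination frequencies of 0.120 and 0.060 for the two intervals.
With interference 0.29 (so coincidence = 0.71), expected double-crossover frequency = 0.120 × 0.060 × 0.71 = 0.00511.
Expected number = 0.00511 × 2515 = 12.86 ≈ 13.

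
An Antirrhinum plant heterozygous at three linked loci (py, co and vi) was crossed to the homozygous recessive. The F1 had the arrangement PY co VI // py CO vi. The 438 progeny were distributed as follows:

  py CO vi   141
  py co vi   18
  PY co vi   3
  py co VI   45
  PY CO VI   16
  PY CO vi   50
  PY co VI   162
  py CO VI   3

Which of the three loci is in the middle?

The two rarest classes, PY co vi and py CO VI, are the double crossovers. Comparing them with the parentals, only the vi allele has switched, so vi is the middle locus and the order is co – vi – py.

vi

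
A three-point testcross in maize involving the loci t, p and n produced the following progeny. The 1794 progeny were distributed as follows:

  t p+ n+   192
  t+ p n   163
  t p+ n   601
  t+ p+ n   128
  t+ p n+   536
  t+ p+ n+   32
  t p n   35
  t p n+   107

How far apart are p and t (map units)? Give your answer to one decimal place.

16.8 map units

The two most frequent reciprocal classes, t p+ n and t+ p n+, are the parental types, so the F1 was t p+ n / t+ p n+.
The two rarest classes, t p n and t+ p+ n+, are the double crossovers. Comparing them with the parentals, only the p allele has switched, so p is the middle locus and the order is n – p – t.
Crossovers in the p–t interval produce the single-crossover classes t+ p+ n and t p n+ (128 + 107 = 235) plus the double crossovers (67).
RF(p–t) = (235 + 67) / 1794 = 302/1794 = 0.1683 → 16.8 map units.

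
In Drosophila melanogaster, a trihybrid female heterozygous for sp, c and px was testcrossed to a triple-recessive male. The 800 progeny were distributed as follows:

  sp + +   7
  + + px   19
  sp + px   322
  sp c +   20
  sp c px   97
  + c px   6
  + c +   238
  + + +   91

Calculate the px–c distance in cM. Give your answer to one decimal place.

25.1 cM

The two most frequent reciprocal classes, sp + px and + c +, are the parental types, so the F1 was sp + px / + c +.
The two rarest classes, sp + + and + c px, are the double crossovers. Comparing them with the parentals, only the px allele has switched, so px is the middle locus and the order is c – px – sp.
Crossovers in the c–px interval produce the single-crossover classes sp c px and + + + (97 + 91 = 188) plus the double crossovers (13).
RF(c–px) = (188 + 13) / 800 = 201/800 = 0.2512 → 25.1 cM.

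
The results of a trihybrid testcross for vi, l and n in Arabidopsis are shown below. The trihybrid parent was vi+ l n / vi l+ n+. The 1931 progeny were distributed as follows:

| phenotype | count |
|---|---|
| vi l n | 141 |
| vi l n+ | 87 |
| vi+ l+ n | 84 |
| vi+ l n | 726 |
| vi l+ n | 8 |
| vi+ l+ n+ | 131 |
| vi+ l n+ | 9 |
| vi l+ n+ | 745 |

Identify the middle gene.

n

The two rarest classes, vi+ l n+ and vi l+ n, are the double crossovers. Comparing them with the parentals, only the n allele has switched, so n is the middle locus and the order is vi – n – l.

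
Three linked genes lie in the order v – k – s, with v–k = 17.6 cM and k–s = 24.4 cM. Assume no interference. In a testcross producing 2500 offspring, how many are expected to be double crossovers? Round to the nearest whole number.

Map distances give recombination frequencies of 0.176 and 0.244 for the two intervals.
With no interference, expected double-crossover frequency = 0.176 × 0.244 = 0.04294.
Expected number = 0.04294 × 2500 = 107.36 ≈ 107.

107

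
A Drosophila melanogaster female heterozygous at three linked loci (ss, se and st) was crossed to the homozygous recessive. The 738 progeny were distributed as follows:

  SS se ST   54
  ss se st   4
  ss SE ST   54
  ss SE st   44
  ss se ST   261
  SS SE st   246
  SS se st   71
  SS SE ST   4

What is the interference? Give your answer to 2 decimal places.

0.58

The two most frequent reciprocal classes, ss se ST and SS SE st, are the parental types, so the F1 was ss se ST / SS SE st.
The two rarest classes, ss se st and SS SE ST, are the double crossovers. Comparing them with the parentals, only the st allele has switched, so st is the middle locus and the order is se – st – ss.
se–st: (125 + 8)/738 = 0.1802; st–ss: (98 + 8)/738 = 0.1436.
Expected DCO frequency = 0.1802 × 0.1436 ≈ 0.02588; observed = 8/738 ≈ 0.01084.
Coefficient of coincidence = 0.01084/0.02588 ≈ 0.42; interference = 1 − 0.42 = 0.58.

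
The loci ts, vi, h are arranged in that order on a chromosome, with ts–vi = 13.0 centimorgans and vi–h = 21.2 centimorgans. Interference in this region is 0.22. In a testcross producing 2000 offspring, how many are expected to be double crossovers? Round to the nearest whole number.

43

Map distances give recombination frequencies of 0.130 and 0.212 for the two intervals.
With interference 0.22 (so coincidence = 0.78), expected double-crossover frequency = 0.130 × 0.212 × 0.78 = 0.02150.
Expected number = 0.02150 × 2000 = 42.99 ≈ 43.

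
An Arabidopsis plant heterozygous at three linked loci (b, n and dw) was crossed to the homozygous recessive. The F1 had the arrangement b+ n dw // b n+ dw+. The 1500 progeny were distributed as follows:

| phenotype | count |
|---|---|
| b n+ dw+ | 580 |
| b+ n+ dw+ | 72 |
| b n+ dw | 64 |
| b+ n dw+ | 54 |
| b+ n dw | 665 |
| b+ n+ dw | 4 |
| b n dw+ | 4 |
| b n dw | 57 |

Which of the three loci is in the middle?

n

The two rarest classes, b+ n+ dw and b n dw+, are the double crossovers. Comparing them with the parentals, only the n allele has switched, so n is the middle locus and the order is b – n – dw.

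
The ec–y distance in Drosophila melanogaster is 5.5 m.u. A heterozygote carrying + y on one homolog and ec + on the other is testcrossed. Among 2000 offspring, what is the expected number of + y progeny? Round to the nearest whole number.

945

A map distance of 5.5 m.u. corresponds to a recombination frequency of 0.055.
The F1 is + y / ec +, so + y is a parental gamete class with expected frequency (1 − r)/2 = 0.945/2 = 0.4725.
Expected number = 0.4725 × 2000 = 945.00 ≈ 945.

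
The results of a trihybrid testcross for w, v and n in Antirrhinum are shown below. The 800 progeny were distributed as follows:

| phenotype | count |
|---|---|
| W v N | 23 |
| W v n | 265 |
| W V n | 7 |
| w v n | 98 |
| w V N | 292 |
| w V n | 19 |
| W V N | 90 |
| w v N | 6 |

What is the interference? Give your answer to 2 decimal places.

The two most frequent reciprocal classes, w V N and W v n, are the parental types, so the F1 was w V N / W v n.
The two rarest classes, w v N and W V n, are the double crossovers. Comparing them with the parentals, only the v allele has switched, so v is the middle locus and the order is n – v – w.
n–v: (42 + 13)/800 = 0.0688; v–w: (188 + 13)/800 = 0.2512.
Expected DCO frequency = 0.0688 × 0.2512 ≈ 0.01728; observed = 13/800 ≈ 0.01625.
Coefficient of coincidence = 0.01625/0.01728 ≈ 0.94; interference = 1 − 0.94 = 0.06.

0.06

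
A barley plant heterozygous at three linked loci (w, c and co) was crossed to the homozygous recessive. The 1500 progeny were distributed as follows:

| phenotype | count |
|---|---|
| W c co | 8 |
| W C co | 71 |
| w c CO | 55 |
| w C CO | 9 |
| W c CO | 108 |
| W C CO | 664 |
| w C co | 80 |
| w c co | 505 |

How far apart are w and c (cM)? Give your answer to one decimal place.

The two most frequent reciprocal classes, w c co and W C CO, are the parental types, so the F1 was w c co / W C CO.
The two rarest classes, W c co and w C CO, are the double crossovers. Comparing them with the parentals, only the w allele has switched, so w is the middle locus and the order is co – w – c.
Crossovers in the w–c interval produce the single-crossover classes w C co and W c CO (80 + 108 = 188) plus the double crossovers (17).
RF(w–c) = (188 + 17) / 1500 = 205/1500 = 0.1367 → 13.7 cM.

13.7 cM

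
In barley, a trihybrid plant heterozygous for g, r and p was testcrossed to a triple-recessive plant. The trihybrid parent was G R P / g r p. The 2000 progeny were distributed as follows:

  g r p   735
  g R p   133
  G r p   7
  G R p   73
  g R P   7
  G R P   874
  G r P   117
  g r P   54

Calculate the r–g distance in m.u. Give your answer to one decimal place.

13.2 m.u.

The two rarest classes, g R P and G r p, are the double crossovers. Comparing them with the parentals, only the g allele has switched, so g is the middle locus and the order is p – g – r.
Crossovers in the g–r interval produce the single-crossover classes G r P and g R p (117 + 133 = 250) plus the double crossovers (14).
RF(g–r) = (250 + 14) / 2000 = 264/2000 = 0.1320 → 13.2 m.u.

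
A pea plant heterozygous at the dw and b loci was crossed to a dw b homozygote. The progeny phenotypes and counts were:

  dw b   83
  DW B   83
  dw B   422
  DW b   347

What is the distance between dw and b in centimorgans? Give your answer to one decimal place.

The two most frequent classes, DW b (347) and dw B (422), are the parental types, so the F1 was DW b / dw B.
The recombinant classes are DW B and dw b: 83 + 83 = 166.
Recombination frequency = 166/935 = 0.1775 ≈ 17.8%, i.e. 17.8 centimorgans.

17.8 centimorgans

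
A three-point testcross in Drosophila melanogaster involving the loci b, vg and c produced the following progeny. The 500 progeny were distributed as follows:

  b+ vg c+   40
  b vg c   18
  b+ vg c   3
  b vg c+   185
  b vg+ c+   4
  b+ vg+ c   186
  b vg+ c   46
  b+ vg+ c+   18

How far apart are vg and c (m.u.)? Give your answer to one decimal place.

8.6 m.u.

The two most frequent reciprocal classes, b vg c+ and b+ vg+ c, are the parental types, so the F1 was b vg c+ / b+ vg+ c.
The two rarest classes, b vg+ c+ and b+ vg c, are the double crossovers. Comparing them with the parentals, only the vg allele has switched, so vg is the middle locus and the order is b – vg – c.
Crossovers in the vg–c interval produce the single-crossover classes b vg c and b+ vg+ c+ (18 + 18 = 36) plus the double crossovers (7).
RF(vg–c) = (36 + 7) / 500 = 43/500 = 0.0860 → 8.6 m.u.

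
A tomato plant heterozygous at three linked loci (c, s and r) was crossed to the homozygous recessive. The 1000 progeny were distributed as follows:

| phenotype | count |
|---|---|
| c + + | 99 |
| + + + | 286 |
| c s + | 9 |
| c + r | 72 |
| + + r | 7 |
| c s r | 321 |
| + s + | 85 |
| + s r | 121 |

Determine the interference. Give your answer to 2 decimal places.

The two most frequent reciprocal classes, c s r and + + +, are the parental types, so the F1 was c s r / + + +.
The two rarest classes, c s + and + + r, are the double crossovers. Comparing them with the parentals, only the r allele has switched, so r is the middle locus and the order is s – r – c.
s–r: (157 + 16)/1000 = 0.1730; r–c: (220 + 16)/1000 = 0.2360.
Expected DCO frequency = 0.1730 × 0.2360 ≈ 0.04083; observed = 16/1000 ≈ 0.01600.
Coefficient of coincidence = 0.01600/0.04083 ≈ 0.39; interference = 1 − 0.39 = 0.61.

0.61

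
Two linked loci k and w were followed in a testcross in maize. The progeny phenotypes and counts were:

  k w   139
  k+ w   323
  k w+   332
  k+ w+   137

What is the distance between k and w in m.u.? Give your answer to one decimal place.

29.6 m.u.

The two most frequent classes, k+ w (323) and k w+ (332), are the parental types, so the F1 was k+ w / k w+.
The recombinant classes are k+ w+ and k w: 137 + 139 = 276.
Recombination frequency = 276/931 = 0.2965 ≈ 29.6%, i.e. 29.6 m.u.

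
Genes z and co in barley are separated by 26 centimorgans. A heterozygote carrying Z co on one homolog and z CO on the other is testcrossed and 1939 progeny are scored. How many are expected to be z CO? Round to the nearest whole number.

A map distance of 26 centimorgans corresponds to a recombination frequency of 0.260.
The F1 is Z co / z CO, so z CO is a parental gamete class with expected frequency (1 − r)/2 = 0.740/2 = 0.3700.
Expected number = 0.3700 × 1939 = 717.43 ≈ 717.

717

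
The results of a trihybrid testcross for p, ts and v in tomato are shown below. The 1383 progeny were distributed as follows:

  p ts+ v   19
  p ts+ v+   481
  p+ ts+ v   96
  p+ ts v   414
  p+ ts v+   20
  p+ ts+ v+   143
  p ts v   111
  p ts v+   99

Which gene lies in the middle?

The two most frequent reciprocal classes, p ts+ v+ and p+ ts v, are the parental types, so the F1 was p ts+ v+ / p+ ts v.
The two rarest classes, p ts+ v and p+ ts v+, are the double crossovers. Comparing them with the parentals, only the v allele has switched, so v is the middle locus and the order is ts – v – p.

v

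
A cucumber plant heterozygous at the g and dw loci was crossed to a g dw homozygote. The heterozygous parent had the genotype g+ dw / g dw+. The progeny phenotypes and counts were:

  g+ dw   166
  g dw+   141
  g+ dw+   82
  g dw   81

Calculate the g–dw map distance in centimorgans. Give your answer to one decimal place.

The recombinant classes are g+ dw+ and g dw: 82 + 81 = 163.
Recombination frequency = 163/470 = 0.3468 ≈ 34.7%, i.e. 34.7 centimorgans.

34.7 centimorgans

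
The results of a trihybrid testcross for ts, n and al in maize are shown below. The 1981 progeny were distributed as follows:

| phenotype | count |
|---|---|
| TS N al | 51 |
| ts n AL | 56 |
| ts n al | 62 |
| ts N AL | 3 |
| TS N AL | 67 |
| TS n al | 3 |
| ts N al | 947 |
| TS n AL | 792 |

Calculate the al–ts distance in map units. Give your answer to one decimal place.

The two most frequent reciprocal classes, TS n AL and ts N al, are the parental types, so the F1 was TS n AL / ts N al.
The two rarest classes, TS n al and ts N AL, are the double crossovers. Comparing them with the parentals, only the al allele has switched, so al is the middle locus and the order is ts – al – n.
Crossovers in the ts–al interval produce the single-crossover classes ts n AL and TS N al (56 + 51 = 107) plus the double crossovers (6).
RF(ts–al) = (107 + 6) / 1981 = 113/1981 = 0.0570 → 5.7 map units.

5.7 map units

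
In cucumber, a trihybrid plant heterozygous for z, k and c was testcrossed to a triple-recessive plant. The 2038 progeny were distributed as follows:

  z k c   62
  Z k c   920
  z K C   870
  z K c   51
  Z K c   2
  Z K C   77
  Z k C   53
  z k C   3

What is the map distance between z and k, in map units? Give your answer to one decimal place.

The two most frequent reciprocal classes, Z k c and z K C, are the parental types, so the F1 was Z k c / z K C.
The two rarest classes, Z K c and z k C, are the double crossovers. Comparing them with the parentals, only the k allele has switched, so k is the middle locus and the order is c – k – z.
Crossovers in the k–z interval produce the single-crossover classes z k c and Z K C (62 + 77 = 139) plus the double crossovers (5).
RF(k–z) = (139 + 5) / 2038 = 144/2038 = 0.0707 → 7.1 map units.

7.1 map units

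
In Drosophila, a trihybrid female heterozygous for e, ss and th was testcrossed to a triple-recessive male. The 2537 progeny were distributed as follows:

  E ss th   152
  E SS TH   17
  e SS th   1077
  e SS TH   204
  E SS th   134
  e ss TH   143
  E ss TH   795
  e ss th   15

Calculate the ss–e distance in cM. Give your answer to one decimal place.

The two most frequent reciprocal classes, E ss TH and e SS th, are the parental types, so the F1 was E ss TH / e SS th.
The two rarest classes, E SS TH and e ss th, are the double crossovers. Comparing them with the parentals, only the ss allele has switched, so ss is the middle locus and the order is th – ss – e.
Crossovers in the ss–e interval produce the single-crossover classes e ss TH and E SS th (143 + 134 = 277) plus the double crossovers (32).
RF(ss–e) = (277 + 32) / 2537 = 309/2537 = 0.1218 → 12.2 cM.

12.2 cM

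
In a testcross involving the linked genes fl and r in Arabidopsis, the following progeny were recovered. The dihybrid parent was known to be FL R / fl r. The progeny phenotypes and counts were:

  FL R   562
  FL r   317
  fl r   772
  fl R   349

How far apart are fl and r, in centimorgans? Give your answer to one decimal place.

33.3 centimorgans

The recombinant classes are FL r and fl R: 317 + 349 = 666.
Recombination frequency = 666/2000 = 0.3330 ≈ 33.3%, i.e. 33.3 centimorgans.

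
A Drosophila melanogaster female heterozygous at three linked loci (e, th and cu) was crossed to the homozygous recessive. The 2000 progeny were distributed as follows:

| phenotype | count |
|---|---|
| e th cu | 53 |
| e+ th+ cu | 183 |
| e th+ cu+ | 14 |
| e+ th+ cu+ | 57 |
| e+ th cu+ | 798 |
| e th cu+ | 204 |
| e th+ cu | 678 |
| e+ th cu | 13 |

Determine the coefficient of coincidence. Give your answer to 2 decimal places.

0.95

The two most frequent reciprocal classes, e+ th cu+ and e th+ cu, are the parental types, so the F1 was e+ th cu+ / e th+ cu.
The two rarest classes, e+ th cu and e th+ cu+, are the double crossovers. Comparing them with the parentals, only the cu allele has switched, so cu is the middle locus and the order is th – cu – e.
th–cu: (110 + 27)/2000 = 0.0685; cu–e: (387 + 27)/2000 = 0.2070.
Expected DCO frequency = 0.0685 × 0.2070 ≈ 0.01418; observed = 27/2000 ≈ 0.01350.
Coefficient of coincidence = 0.01350/0.01418 ≈ 0.95.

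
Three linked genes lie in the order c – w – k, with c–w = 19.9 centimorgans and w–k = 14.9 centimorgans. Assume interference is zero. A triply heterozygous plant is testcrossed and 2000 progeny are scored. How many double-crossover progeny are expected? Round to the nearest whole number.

Map distances give recombination frequencies of 0.199 and 0.149 for the two intervals.
With no interference, expected double-crossover frequency = 0.199 × 0.149 = 0.02965.
Expected number = 0.02965 × 2000 = 59.30 ≈ 59.

59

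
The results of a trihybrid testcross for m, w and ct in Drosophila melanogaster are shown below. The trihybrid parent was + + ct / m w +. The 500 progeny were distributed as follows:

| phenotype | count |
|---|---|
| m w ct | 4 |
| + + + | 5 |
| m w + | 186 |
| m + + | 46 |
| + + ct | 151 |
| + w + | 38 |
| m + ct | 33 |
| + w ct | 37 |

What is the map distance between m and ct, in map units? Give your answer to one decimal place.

The two rarest classes, + + + and m w ct, are the double crossovers. Comparing them with the parentals, only the ct allele has switched, so ct is the middle locus and the order is w – ct – m.
Crossovers in the ct–m interval produce the single-crossover classes m + ct and + w + (33 + 38 = 71) plus the double crossovers (9).
RF(ct–m) = (71 + 9) / 500 = 80/500 = 0.1600 → 16.0 map units.

16.0 map units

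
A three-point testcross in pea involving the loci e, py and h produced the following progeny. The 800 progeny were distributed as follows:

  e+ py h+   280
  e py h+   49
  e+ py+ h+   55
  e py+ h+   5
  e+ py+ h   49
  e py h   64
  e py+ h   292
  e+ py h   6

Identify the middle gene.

h

The two most frequent reciprocal classes, e+ py h+ and e py+ h, are the parental types, so the F1 was e+ py h+ / e py+ h.
The two rarest classes, e+ py h and e py+ h+, are the double crossovers. Comparing them with the parentals, only the h allele has switched, so h is the middle locus and the order is py – h – e.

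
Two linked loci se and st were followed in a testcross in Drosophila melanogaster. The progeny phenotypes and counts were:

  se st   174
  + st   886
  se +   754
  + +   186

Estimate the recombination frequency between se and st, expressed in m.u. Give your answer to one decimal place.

The two most frequent classes, + st (886) and se + (754), are the parental types, so the F1 was + st / se +.
The recombinant classes are + + and se st: 186 + 174 = 360.
Recombination frequency = 360/2000 = 0.1800 ≈ 18.0%, i.e. 18.0 m.u.

18.0 m.u.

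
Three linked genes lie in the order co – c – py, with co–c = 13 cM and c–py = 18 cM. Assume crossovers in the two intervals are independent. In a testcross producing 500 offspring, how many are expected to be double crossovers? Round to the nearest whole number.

Map distances give recombination frequencies of 0.130 and 0.180 for the two intervals.
With no interference, expected double-crossover frequency = 0.130 × 0.180 = 0.02340.
Expected number = 0.02340 × 500 = 11.70 ≈ 12.

12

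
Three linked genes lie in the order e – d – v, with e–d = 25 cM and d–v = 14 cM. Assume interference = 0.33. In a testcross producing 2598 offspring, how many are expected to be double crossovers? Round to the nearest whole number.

Map distances give recombination frequencies of 0.250 and 0.140 for the two intervals.
With interference 0.33 (so coincidence = 0.67), expected double-crossover frequency = 0.250 × 0.140 × 0.67 = 0.02345.
Expected number = 0.02345 × 2598 = 60.92 ≈ 61.

61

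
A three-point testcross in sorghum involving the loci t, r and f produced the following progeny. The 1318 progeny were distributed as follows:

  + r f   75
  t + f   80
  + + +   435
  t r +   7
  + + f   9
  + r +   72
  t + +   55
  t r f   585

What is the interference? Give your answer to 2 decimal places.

0.14

The two most frequent reciprocal classes, t r f and + + +, are the parental types, so the F1 was t r f / + + +.
The two rarest classes, t r + and + + f, are the double crossovers. Comparing them with the parentals, only the f allele has switched, so f is the middle locus and the order is r – f – t.
r–f: (152 + 16)/1318 = 0.1275; f–t: (130 + 16)/1318 = 0.1108.
Expected DCO frequency = 0.1275 × 0.1108 ≈ 0.01413; observed = 16/1318 ≈ 0.01214.
Coefficient of coincidence = 0.01214/0.01413 ≈ 0.86; interference = 1 − 0.86 = 0.14.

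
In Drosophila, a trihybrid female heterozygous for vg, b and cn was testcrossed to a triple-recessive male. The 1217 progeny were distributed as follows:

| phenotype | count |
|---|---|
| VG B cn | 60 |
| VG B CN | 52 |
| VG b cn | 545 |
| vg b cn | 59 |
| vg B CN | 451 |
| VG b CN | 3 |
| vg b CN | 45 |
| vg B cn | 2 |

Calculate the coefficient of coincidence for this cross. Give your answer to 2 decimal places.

0.48

The two most frequent reciprocal classes, VG b cn and vg B CN, are the parental types, so the F1 was VG b cn / vg B CN.
The two rarest classes, VG b CN and vg B cn, are the double crossovers. Comparing them with the parentals, only the cn allele has switched, so cn is the middle locus and the order is b – cn – vg.
b–cn: (105 + 5)/1217 = 0.0904; cn–vg: (111 + 5)/1217 = 0.0953.
Expected DCO frequency = 0.0904 × 0.0953 ≈ 0.00862; observed = 5/1217 ≈ 0.00411.
Coefficient of coincidence = 0.00411/0.00862 ≈ 0.48.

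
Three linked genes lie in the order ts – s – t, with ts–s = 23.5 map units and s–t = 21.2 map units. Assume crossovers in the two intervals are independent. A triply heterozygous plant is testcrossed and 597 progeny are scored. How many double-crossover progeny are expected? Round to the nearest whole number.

Map distances give recombination frequencies of 0.235 and 0.212 for the two intervals.
With no interference, expected double-crossover frequency = 0.235 × 0.212 = 0.04982.
Expected number = 0.04982 × 597 = 29.74 ≈ 30.

30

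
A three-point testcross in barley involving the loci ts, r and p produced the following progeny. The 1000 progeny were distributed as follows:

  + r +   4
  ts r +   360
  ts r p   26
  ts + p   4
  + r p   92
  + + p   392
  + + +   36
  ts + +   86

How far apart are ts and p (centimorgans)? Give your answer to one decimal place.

The two most frequent reciprocal classes, ts r + and + + p, are the parental types, so the F1 was ts r + / + + p.
The two rarest classes, + r + and ts + p, are the double crossovers. Comparing them with the parentals, only the ts allele has switched, so ts is the middle locus and the order is r – ts – p.
Crossovers in the ts–p interval produce the single-crossover classes ts r p and + + + (26 + 36 = 62) plus the double crossovers (8).
RF(ts–p) = (62 + 8) / 1000 = 70/1000 = 0.0700 → 7.0 centimorgans.

7.0 centimorgans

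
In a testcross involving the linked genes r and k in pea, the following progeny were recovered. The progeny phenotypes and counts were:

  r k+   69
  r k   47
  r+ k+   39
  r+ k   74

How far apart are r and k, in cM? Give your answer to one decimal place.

The two most frequent classes, r+ k (74) and r k+ (69), are the parental types, so the F1 was r+ k / r k+.
The recombinant classes are r+ k+ and r k: 39 + 47 = 86.
Recombination frequency = 86/229 = 0.3755 ≈ 37.6%, i.e. 37.6 cM.

37.6 cM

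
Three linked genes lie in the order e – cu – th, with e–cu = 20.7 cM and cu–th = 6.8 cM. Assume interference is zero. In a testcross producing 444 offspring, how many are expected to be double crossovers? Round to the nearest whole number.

Map distances give recombination frequencies of 0.207 and 0.068 for the two intervals.
With no interference, expected double-crossover frequency = 0.207 × 0.068 = 0.01408.
Expected number = 0.01408 × 444 = 6.25 ≈ 6.

6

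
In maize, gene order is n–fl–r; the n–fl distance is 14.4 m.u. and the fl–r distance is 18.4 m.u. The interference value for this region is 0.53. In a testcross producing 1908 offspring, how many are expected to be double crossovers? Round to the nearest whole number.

24

Map distances give recombination frequencies of 0.144 and 0.184 for the two intervals.
With interference 0.53 (so coincidence = 0.47), expected double-crossover frequency = 0.144 × 0.184 × 0.47 = 0.01245.
Expected number = 0.01245 × 1908 = 23.76 ≈ 24.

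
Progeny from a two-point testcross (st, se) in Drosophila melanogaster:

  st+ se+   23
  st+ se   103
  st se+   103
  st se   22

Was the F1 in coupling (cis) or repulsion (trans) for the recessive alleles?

The two most frequent classes are st+ se (103) and st se+ (103); these are the parental (non-recombinant) types.
So the F1 carried st+ se on one chromosome and st se+ on the other — the recessive alleles are on opposite chromosomes (trans / repulsion).

trans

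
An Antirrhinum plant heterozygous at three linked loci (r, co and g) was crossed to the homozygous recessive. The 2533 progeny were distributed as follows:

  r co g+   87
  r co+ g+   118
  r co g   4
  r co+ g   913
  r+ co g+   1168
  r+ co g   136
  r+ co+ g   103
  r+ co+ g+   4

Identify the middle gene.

The two most frequent reciprocal classes, r+ co g+ and r co+ g, are the parental types, so the F1 was r+ co g+ / r co+ g.
The two rarest classes, r+ co+ g+ and r co g, are the double crossovers. Comparing them with the parentals, only the co allele has switched, so co is the middle locus and the order is r – co – g.

co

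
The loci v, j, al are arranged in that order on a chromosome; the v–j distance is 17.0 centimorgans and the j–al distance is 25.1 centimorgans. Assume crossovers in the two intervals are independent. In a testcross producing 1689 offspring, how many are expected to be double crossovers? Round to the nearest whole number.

72

Map distances give recombination frequencies of 0.170 and 0.251 for the two intervals.
With no interference, expected double-crossover frequency = 0.170 × 0.251 = 0.04267.
Expected number = 0.04267 × 1689 = 72.07 ≈ 72.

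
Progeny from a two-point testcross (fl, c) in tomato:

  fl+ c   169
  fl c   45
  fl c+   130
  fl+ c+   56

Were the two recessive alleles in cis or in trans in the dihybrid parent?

trans

The two most frequent classes are fl+ c (169) and fl c+ (130); these are the parental (non-recombinant) types.
So the F1 carried fl+ c on one chromosome and fl c+ on the other — the recessive alleles are on opposite chromosomes (trans / repulsion).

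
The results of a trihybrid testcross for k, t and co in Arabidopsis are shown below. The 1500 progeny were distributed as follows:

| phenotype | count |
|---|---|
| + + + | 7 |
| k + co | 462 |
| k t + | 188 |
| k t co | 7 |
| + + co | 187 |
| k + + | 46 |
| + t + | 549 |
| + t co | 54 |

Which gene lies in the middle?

t

The two most frequent reciprocal classes, k + co and + t +, are the parental types, so the F1 was k + co / + t +.
The two rarest classes, k t co and + + +, are the double crossovers. Comparing them with the parentals, only the t allele has switched, so t is the middle locus and the order is k – t – co.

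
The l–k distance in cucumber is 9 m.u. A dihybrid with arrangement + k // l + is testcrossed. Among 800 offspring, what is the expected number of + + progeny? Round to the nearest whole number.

36

A map distance of 9 m.u. corresponds to a recombination frequency of 0.090.
The F1 is + k / l +, so + + is a recombinant gamete class with expected frequency r/2 = 0.090/2 = 0.0450.
Expected number = 0.0450 × 800 = 36.00 ≈ 36.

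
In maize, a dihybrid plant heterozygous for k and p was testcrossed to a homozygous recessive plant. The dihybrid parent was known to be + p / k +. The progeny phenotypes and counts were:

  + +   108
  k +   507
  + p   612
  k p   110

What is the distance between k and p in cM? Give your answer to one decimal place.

The recombinant classes are + + and k p: 108 + 110 = 218.
Recombination frequency = 218/1337 = 0.1631 ≈ 16.3%, i.e. 16.3 cM.

16.3 cM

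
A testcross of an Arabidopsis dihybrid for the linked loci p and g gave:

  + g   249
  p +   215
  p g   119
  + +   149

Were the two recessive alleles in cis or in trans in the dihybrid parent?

trans

The two most frequent classes are + g (249) and p + (215); these are the parental (non-recombinant) types.
So the F1 carried + g on one chromosome and p + on the other — the recessive alleles are on opposite chromosomes (trans / repulsion).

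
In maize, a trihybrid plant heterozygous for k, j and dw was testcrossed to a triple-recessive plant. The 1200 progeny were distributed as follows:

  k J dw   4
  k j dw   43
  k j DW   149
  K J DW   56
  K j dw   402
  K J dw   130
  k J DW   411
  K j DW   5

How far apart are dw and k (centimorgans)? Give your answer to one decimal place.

The two most frequent reciprocal classes, K j dw and k J DW, are the parental types, so the F1 was K j dw / k J DW.
The two rarest classes, K j DW and k J dw, are the double crossovers. Comparing them with the parentals, only the dw allele has switched, so dw is the middle locus and the order is k – dw – j.
Crossovers in the k–dw interval produce the single-crossover classes k j dw and K J DW (43 + 56 = 99) plus the double crossovers (9).
RF(k–dw) = (99 + 9) / 1200 = 108/1200 = 0.0900 → 9.0 centimorgans.

9.0 centimorgans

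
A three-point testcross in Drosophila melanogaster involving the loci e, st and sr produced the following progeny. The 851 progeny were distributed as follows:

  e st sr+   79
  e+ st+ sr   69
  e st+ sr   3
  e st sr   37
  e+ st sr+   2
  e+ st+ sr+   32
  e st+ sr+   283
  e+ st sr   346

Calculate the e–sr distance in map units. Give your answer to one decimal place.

8.7 map units

The two most frequent reciprocal classes, e st+ sr+ and e+ st sr, are the parental types, so the F1 was e st+ sr+ / e+ st sr.
The two rarest classes, e st+ sr and e+ st sr+, are the double crossovers. Comparing them with the parentals, only the sr allele has switched, so sr is the middle locus and the order is st – sr – e.
Crossovers in the sr–e interval produce the single-crossover classes e+ st+ sr+ and e st sr (32 + 37 = 69) plus the double crossovers (5).
RF(sr–e) = (69 + 5) / 851 = 74/851 = 0.0870 → 8.7 map units.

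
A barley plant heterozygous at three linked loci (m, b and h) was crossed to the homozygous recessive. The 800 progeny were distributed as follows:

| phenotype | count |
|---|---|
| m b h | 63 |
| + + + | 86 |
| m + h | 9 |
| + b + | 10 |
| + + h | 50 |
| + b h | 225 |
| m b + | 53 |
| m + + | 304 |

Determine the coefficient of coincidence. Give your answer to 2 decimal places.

0.74

The two most frequent reciprocal classes, + b h and m + +, are the parental types, so the F1 was + b h / m + +.
The two rarest classes, + b + and m + h, are the double crossovers. Comparing them with the parentals, only the h allele has switched, so h is the middle locus and the order is b – h – m.
b–h: (103 + 19)/800 = 0.1525; h–m: (149 + 19)/800 = 0.2100.
Expected DCO frequency = 0.1525 × 0.2100 ≈ 0.03202; observed = 19/800 ≈ 0.02375.
Coefficient of coincidence = 0.02375/0.03202 ≈ 0.74.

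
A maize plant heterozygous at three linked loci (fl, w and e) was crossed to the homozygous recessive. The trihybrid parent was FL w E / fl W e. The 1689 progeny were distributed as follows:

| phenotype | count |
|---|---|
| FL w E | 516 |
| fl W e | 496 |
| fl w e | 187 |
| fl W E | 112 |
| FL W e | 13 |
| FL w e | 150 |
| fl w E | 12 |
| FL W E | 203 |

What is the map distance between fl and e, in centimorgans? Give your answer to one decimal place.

The two rarest classes, fl w E and FL W e, are the double crossovers. Comparing them with the parentals, only the fl allele has switched, so fl is the middle locus and the order is w – fl – e.
Crossovers in the fl–e interval produce the single-crossover classes FL w e and fl W E (150 + 112 = 262) plus the double crossovers (25).
RF(fl–e) = (262 + 25) / 1689 = 287/1689 = 0.1699 → 17.0 centimorgans.

17.0 centimorgans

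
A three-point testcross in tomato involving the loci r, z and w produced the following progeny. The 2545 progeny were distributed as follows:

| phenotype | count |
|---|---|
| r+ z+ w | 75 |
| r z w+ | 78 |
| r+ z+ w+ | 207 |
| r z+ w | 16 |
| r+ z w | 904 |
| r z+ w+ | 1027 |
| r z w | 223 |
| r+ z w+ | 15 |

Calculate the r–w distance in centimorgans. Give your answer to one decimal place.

The two most frequent reciprocal classes, r z+ w+ and r+ z w, are the parental types, so the F1 was r z+ w+ / r+ z w.
The two rarest classes, r z+ w and r+ z w+, are the double crossovers. Comparing them with the parentals, only the w allele has switched, so w is the middle locus and the order is r – w – z.
Crossovers in the r–w interval produce the single-crossover classes r+ z+ w+ and r z w (207 + 223 = 430) plus the double crossovers (31).
RF(r–w) = (430 + 31) / 2545 = 461/2545 = 0.1811 → 18.1 centimorgans.

18.1 centimorgans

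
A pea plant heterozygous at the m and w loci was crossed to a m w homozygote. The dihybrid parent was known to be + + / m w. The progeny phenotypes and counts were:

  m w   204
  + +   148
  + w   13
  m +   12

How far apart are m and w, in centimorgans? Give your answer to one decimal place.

The recombinant classes are + w and m +: 13 + 12 = 25.
Recombination frequency = 25/377 = 0.0663 ≈ 6.6%, i.e. 6.6 centimorgans.

6.6 centimorgans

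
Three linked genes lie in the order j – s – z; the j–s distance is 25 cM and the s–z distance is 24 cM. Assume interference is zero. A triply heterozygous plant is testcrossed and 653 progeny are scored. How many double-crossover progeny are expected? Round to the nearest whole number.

Map distances give recombination frequencies of 0.250 and 0.240 for the two intervals.
With no interference, expected double-crossover frequency = 0.250 × 0.240 = 0.06000.
Expected number = 0.06000 × 653 = 39.18 ≈ 39.

39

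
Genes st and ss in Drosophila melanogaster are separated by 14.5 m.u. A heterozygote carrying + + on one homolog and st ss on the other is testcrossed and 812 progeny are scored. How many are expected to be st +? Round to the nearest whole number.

A map distance of 14.5 m.u. corresponds to a recombination frequency of 0.145.
The F1 is + + / st ss, so st + is a recombinant gamete class with expected frequency r/2 = 0.145/2 = 0.0725.
Expected number = 0.0725 × 812 = 58.87 ≈ 59.

59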